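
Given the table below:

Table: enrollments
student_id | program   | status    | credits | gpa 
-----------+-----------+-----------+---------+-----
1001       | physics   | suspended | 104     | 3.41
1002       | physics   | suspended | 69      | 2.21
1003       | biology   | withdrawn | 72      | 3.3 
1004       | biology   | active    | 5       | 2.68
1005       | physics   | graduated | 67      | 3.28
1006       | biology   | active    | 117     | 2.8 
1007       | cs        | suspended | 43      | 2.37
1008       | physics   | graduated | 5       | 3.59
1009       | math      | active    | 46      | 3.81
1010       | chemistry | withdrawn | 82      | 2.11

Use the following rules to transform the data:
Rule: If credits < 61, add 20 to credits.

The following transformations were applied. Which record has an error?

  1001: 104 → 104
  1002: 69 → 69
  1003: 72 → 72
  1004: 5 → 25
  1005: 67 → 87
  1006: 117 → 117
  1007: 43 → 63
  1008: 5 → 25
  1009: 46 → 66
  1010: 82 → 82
Record 1005 has an error. The correct transformed value should be 67, not 87.

Step 1: Check each record against the rule
Step 2: Record 1005 has credits = 67
Step 3: Since 67 >= 61, the bonus should not have been applied
Step 4: Correct value = 67, but claimed value = 87
Conclusion: Record 1005 has the error.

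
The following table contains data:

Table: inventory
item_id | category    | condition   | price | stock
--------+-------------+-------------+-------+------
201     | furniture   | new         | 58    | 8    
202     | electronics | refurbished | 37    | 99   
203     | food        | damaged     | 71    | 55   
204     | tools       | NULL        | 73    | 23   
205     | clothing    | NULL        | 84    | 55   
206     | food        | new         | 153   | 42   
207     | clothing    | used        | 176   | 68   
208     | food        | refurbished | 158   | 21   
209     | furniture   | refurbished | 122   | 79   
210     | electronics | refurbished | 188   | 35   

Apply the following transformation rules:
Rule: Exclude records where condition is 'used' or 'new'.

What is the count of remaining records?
7

Step 1: Count records to exclude
  - 1 (used) + 2 (new) = 3 records
Step 2: Total records: 10
Step 3: Remaining = 10 - 3 = 7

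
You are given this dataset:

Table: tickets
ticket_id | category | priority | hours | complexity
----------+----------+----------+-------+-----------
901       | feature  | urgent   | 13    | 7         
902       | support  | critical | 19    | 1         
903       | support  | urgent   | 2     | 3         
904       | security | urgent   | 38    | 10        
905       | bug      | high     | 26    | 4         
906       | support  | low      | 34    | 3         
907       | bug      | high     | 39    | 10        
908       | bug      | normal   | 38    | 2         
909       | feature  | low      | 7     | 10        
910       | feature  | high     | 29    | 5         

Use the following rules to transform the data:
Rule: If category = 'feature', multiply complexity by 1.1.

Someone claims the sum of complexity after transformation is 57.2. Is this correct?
Yes, the result is correct.

Step 1: Calculate the correct sum after transformation
Step 2: Apply multiplier 1.1 to records where category = 'feature'
Step 3: Correct result = 57.2
Step 4: Claimed result = 57.2
Step 5: 57.2 = 57.2 ✓
Conclusion: The claimed result is correct.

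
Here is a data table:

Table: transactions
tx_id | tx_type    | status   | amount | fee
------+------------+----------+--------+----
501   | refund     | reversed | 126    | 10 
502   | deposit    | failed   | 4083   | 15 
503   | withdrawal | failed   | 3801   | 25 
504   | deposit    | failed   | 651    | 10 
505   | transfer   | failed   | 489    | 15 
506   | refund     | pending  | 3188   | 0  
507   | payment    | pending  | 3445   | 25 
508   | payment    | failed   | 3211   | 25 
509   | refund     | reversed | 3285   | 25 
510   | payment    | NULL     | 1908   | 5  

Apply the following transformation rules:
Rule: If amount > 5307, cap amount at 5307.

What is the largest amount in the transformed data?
4083

Step 1: Original maximum amount = 4083
Step 2: Check cap of 5307 against maximum
Step 3: No records exceed the cap (max 4083 <= cap 5307), so no capping applies
Step 4: Maximum after transformation = 4083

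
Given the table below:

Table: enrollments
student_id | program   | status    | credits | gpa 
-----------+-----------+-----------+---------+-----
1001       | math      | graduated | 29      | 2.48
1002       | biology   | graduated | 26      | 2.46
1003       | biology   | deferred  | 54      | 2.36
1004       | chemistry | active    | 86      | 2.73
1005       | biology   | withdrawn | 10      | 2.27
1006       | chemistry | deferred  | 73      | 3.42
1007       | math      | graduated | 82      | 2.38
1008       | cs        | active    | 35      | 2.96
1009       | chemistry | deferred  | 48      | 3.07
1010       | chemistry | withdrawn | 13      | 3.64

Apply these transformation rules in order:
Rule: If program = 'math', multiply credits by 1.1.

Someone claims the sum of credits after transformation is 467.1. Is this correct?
Yes, the result is correct.

Step 1: Calculate the correct sum after transformation
Step 2: Apply multiplier 1.1 to records where program = 'math'
Step 3: Correct result = 467.1
Step 4: Claimed result = 467.1
Step 5: 467.1 = 467.1 ✓
Conclusion: The claimed result is correct.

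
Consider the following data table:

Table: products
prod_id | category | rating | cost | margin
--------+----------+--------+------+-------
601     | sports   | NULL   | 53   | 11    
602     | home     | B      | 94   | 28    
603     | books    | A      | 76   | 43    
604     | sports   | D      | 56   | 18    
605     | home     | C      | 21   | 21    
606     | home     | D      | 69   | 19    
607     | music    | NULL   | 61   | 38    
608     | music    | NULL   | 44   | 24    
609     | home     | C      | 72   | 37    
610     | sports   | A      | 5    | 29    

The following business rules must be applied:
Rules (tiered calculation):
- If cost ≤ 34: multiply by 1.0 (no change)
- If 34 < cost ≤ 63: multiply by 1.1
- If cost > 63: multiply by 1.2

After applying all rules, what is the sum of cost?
634.6

Step 1: Tier 1 (cost ≤ 34): 2 records, sum = 26 × 1.0 = 26.0
Step 2: Tier 2 (34 < cost ≤ 63): 4 records, sum = 214 × 1.1 = 235.4
Step 3: Tier 3 (cost > 63): 4 records, sum = 311 × 1.2 = 373.2
Step 4: Final sum = 26.0 + 235.4 + 373.2 = 634.6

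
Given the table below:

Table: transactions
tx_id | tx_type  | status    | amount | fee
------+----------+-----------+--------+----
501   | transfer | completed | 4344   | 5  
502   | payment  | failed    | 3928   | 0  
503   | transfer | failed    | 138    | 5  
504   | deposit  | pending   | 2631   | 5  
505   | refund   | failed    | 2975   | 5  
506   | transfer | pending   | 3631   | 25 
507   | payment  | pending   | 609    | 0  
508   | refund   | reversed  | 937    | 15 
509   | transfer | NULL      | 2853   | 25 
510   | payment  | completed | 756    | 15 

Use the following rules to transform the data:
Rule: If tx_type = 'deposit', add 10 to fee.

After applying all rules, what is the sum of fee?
110

Step 1: Count records where tx_type = 'deposit': 1
Step 2: Total bonus added: 1 × 10 = 10
Step 3: Original sum of fee: 100
Step 4: Final sum = 100 + 10 = 110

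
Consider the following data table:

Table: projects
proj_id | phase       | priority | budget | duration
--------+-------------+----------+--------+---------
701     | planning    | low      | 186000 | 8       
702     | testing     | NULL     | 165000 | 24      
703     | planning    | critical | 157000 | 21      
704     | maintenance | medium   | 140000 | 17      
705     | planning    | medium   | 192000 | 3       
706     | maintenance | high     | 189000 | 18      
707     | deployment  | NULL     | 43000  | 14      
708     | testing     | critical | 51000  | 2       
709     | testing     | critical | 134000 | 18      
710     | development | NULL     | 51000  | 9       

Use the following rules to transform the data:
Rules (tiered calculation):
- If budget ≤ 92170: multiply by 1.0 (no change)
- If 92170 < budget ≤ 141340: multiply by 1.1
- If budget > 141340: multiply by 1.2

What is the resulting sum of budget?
1513200.0

Step 1: Tier 1 (budget ≤ 92170): 3 records, sum = 145000 × 1.0 = 145000.0
Step 2: Tier 2 (92170 < budget ≤ 141340): 2 records, sum = 274000 × 1.1 = 301400.0
Step 3: Tier 3 (budget > 141340): 5 records, sum = 889000 × 1.2 = 1066800.0
Step 4: Final sum = 145000.0 + 301400.0 + 1066800.0 = 1513200.0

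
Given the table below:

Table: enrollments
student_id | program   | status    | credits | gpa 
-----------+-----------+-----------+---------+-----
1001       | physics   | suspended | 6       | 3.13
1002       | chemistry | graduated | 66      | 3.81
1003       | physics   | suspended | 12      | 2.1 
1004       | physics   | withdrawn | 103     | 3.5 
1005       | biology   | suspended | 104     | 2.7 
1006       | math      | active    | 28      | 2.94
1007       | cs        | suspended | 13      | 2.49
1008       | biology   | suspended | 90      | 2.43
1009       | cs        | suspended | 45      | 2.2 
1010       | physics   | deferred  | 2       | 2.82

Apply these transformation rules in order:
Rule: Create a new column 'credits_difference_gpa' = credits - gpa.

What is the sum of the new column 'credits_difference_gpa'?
440.88

Step 1: For each record, compute credits - gpa
Example calculations:
  6 - 3.13 = 2.87
  66 - 3.81 = 62.19
  12 - 2.1 = 9.9
  ...
Step 2: Sum all derived values
Step 3: Total = 440.88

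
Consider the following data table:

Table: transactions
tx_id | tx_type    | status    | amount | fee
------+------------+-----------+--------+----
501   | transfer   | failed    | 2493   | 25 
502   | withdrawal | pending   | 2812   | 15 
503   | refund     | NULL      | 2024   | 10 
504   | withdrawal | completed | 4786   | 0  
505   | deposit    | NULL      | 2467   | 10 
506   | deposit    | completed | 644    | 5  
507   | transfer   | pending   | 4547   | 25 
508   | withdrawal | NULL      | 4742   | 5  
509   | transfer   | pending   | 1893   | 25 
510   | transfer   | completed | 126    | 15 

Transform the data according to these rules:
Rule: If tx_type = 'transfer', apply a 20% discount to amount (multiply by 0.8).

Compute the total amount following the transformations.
24722.2

Step 1: Records with tx_type = 'transfer' have total amount = 9059
Step 2: Apply multiplier: 9059 × 0.8 = 7247.2
Step 3: Other records total: 17475
Step 4: Final sum = 7247.2 + 17475 = 24722.2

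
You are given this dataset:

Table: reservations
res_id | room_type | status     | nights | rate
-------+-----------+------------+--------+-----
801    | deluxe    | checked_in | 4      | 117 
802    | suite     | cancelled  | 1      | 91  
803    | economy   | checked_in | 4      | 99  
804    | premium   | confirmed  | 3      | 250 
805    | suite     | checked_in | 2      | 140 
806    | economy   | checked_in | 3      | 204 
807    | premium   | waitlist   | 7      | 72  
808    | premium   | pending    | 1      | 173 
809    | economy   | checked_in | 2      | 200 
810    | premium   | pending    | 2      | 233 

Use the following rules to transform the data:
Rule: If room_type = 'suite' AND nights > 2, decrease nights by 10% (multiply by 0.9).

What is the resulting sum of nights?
29

Step 1: Find records where room_type = 'suite' AND nights > 2
Step 2: 0 records match, summing to 0
Step 3: After multiplier: 0 × 0.9 = 0.0
Step 4: Unaffected records sum: 29
Step 5: Final sum = 0.0 + 29 = 29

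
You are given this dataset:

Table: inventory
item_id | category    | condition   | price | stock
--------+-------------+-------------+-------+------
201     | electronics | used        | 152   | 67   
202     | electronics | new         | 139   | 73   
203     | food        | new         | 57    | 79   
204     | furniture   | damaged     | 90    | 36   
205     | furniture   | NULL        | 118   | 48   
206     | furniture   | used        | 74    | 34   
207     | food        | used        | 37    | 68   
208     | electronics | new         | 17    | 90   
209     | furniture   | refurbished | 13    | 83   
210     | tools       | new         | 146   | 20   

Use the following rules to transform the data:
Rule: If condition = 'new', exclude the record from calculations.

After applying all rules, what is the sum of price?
484

Step 1: Identify records where condition = 'new'
Step 2: The excluded records sum to 359
Step 3: Original total price = 843
Step 4: Remaining total = 843 - 359 = 484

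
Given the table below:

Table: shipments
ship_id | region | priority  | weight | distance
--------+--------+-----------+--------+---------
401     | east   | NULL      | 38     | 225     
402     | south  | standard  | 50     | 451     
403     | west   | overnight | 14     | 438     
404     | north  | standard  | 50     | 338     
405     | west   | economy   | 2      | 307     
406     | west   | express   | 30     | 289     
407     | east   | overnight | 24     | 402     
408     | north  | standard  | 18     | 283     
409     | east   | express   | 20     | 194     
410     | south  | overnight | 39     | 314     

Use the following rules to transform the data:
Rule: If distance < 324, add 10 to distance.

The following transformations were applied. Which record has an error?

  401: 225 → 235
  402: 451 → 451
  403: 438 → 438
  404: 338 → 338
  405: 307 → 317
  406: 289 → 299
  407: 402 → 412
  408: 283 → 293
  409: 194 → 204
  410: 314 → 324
Record 407 has an error. The correct transformed value should be 402, not 412.

Step 1: Check each record against the rule
Step 2: Record 407 has distance = 402
Step 3: Since 402 >= 324, the bonus should not have been applied
Step 4: Correct value = 402, but claimed value = 412
Conclusion: Record 407 has the error.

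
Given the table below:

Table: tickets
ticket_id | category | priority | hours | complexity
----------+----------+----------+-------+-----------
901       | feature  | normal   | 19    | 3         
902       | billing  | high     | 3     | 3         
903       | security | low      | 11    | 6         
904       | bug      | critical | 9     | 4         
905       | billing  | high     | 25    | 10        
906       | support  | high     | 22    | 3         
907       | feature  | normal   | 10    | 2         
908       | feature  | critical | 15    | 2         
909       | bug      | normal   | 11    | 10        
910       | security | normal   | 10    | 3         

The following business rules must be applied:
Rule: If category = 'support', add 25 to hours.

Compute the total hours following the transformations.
160

Step 1: Count records where category = 'support': 1
Step 2: Total bonus added: 1 × 25 = 25
Step 3: Original sum of hours: 135
Step 4: Final sum = 135 + 25 = 160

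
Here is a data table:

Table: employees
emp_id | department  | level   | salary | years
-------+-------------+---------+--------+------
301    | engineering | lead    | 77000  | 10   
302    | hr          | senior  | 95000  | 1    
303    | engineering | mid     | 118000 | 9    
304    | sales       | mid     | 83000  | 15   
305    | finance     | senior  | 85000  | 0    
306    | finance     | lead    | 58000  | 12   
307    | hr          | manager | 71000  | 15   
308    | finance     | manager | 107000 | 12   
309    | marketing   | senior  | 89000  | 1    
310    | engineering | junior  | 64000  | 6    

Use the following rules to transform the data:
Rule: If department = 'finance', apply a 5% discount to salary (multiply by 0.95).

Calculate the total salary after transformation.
834500.0

Step 1: Records with department = 'finance' have total salary = 250000
Step 2: Apply multiplier: 250000 × 0.95 = 237500.0
Step 3: Other records total: 597000
Step 4: Final sum = 237500.0 + 597000 = 834500.0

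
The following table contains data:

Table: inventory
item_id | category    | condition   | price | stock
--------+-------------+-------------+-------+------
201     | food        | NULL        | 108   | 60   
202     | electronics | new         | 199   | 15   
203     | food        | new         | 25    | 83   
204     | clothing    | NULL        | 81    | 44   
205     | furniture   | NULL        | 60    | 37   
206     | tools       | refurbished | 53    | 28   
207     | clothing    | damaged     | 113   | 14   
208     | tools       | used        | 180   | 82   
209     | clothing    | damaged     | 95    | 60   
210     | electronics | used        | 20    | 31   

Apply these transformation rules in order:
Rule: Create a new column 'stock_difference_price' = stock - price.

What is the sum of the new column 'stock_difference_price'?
-480

Step 1: For each record, compute stock - price
Example calculations:
  60 - 108 = -48
  15 - 199 = -184
  83 - 25 = 58
  ...
Step 2: Sum all derived values
Step 3: Total = -480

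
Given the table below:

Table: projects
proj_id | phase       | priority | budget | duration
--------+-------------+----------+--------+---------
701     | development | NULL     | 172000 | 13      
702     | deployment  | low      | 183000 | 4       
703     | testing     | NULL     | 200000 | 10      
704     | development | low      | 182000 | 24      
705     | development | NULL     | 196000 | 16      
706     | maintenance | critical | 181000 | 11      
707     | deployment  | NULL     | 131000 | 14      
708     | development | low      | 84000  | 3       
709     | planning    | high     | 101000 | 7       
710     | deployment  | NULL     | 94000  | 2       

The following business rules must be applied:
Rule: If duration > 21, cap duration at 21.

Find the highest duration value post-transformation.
21

Step 1: Original maximum duration = 24
Step 2: Apply cap at 21
Step 3: 1 records had duration > 21 and were capped
Step 4: Maximum after transformation = 21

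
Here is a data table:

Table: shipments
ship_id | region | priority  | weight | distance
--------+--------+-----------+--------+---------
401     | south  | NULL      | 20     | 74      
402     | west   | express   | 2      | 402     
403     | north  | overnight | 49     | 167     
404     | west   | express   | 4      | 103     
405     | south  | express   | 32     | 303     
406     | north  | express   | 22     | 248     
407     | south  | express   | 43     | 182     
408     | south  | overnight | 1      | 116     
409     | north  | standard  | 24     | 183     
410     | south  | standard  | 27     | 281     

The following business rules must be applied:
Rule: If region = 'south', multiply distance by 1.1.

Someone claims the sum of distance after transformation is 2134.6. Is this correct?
No, the correct result is 2154.6.

Step 1: Calculate the correct sum after transformation
Step 2: Apply multiplier 1.1 to records where region = 'south'
Step 3: Correct result = 2154.6
Step 4: Claimed result = 2134.6
Step 5: 2154.6 ≠ 2134.6
Conclusion: The claimed result is incorrect. The correct answer is 2154.6.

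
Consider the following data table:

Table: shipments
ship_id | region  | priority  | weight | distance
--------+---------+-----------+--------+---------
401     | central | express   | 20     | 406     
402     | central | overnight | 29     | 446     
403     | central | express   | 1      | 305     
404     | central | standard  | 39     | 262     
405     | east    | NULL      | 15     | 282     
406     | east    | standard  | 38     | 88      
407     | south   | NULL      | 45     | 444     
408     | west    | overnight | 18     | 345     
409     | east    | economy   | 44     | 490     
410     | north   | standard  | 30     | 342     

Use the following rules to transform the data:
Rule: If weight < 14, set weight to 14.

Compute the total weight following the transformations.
292

Step 1: 1 records have weight < 14
Step 2: These records originally summed to 1
Step 3: After setting to minimum: 1 × 14 = 14
Step 4: Unaffected records sum: 278
Step 5: Final sum = 14 + 278 = 292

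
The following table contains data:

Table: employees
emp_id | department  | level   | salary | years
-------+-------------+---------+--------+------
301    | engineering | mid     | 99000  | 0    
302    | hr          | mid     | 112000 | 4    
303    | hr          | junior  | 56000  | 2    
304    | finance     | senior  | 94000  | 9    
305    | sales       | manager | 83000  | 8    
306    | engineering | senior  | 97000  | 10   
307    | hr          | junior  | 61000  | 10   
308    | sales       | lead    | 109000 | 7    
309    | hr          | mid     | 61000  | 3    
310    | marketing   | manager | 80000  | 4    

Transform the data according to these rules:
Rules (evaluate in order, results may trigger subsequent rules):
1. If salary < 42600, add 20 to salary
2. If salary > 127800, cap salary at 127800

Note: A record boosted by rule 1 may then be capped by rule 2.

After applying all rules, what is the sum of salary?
852000

Step 1: Apply rule 1 to records with salary < 42600
  - 0 records get bonus of 20
  - Of these, 0 records then exceed 127800 and get capped
Step 2: Apply rule 2 to records with salary > 127800
  - 0 records (original) are capped
Step 3: Calculate final sum = 852000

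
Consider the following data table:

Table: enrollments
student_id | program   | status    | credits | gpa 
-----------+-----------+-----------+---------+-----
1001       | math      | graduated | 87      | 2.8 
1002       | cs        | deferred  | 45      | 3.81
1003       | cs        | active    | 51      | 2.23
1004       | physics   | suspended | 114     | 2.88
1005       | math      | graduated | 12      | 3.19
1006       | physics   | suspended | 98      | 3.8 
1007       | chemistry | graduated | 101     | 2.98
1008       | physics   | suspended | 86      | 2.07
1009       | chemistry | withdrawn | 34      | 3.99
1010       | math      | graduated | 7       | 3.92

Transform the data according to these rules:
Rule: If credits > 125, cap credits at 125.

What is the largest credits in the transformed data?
114

Step 1: Original maximum credits = 114
Step 2: Check cap of 125 against maximum
Step 3: No records exceed the cap (max 114 <= cap 125), so no capping applies
Step 4: Maximum after transformation = 114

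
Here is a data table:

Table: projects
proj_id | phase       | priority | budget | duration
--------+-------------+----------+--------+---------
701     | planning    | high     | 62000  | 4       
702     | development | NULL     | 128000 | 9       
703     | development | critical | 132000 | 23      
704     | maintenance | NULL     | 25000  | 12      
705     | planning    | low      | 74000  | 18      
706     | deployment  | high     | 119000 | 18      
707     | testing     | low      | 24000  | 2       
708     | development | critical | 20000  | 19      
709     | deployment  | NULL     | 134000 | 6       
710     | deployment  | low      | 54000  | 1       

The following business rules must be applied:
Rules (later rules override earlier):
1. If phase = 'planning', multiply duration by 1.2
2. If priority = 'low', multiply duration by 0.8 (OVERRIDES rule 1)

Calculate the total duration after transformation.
108.6

Step 1: Rule 2 takes priority for records with priority = 'low'
  - 3 records: 21 × 0.8 = 16.8
Step 2: Rule 1 applies to remaining records with phase = 'planning'
  - 1 records: 4 × 1.2 = 4.8
Step 3: Other records unchanged: 87
Step 4: Final sum = 16.8 + 4.8 + 87 = 108.6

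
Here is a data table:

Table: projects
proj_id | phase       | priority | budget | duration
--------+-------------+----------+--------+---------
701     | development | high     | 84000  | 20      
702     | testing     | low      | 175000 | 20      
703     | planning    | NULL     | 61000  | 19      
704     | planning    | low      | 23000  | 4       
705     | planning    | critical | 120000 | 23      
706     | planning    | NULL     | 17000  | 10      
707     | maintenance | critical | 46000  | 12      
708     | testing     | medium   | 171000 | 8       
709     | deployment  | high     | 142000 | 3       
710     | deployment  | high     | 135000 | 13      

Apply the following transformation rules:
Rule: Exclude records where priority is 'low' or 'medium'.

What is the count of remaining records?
7

Step 1: Count records to exclude
  - 2 (low) + 1 (medium) = 3 records
Step 2: Total records: 10
Step 3: Remaining = 10 - 3 = 7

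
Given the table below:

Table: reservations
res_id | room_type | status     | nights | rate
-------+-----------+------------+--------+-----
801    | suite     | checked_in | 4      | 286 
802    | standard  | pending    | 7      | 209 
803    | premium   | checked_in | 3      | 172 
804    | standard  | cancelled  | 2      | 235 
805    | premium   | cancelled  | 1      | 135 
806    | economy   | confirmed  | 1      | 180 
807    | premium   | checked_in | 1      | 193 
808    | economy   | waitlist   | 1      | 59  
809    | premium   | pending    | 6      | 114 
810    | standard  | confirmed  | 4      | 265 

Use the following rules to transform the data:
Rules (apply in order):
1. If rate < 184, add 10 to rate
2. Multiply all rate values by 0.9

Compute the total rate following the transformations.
1708.2

Step 1: Apply Rule 1 - Add 10 to records with rate < 184
  - 5 records affected: 660 + (5 × 10) = 710
  - Unaffected records: 1188
  - Sum after Rule 1: 1898
Step 2: Apply Rule 2 - Multiply all by 0.9
  - 1898 × 0.9 = 1708.2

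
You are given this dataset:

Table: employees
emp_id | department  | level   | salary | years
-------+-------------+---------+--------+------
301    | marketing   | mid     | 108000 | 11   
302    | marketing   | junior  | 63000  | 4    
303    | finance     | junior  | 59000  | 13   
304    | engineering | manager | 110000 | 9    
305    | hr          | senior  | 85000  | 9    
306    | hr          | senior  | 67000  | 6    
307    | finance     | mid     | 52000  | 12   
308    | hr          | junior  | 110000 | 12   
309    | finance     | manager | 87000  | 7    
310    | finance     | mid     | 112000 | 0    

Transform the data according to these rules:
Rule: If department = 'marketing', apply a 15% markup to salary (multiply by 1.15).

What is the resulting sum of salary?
878650.0

Step 1: Records with department = 'marketing' have total salary = 171000
Step 2: Apply multiplier: 171000 × 1.15 = 196650.0
Step 3: Other records total: 682000
Step 4: Final sum = 196650.0 + 682000 = 878650.0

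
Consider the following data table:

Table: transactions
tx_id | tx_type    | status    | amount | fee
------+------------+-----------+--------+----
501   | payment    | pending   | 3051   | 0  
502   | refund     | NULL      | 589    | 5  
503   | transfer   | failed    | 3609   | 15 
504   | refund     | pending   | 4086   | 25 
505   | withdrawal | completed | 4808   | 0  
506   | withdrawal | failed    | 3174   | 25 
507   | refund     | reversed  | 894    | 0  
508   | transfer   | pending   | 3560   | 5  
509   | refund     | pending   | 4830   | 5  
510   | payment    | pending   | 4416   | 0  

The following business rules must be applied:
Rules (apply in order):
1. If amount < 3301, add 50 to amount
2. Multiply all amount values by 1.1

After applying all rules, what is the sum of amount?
36538.7

Step 1: Apply Rule 1 - Add 50 to records with amount < 3301
  - 4 records affected: 7708 + (4 × 50) = 7908
  - Unaffected records: 25309
  - Sum after Rule 1: 33217
Step 2: Apply Rule 2 - Multiply all by 1.1
  - 33217 × 1.1 = 36538.7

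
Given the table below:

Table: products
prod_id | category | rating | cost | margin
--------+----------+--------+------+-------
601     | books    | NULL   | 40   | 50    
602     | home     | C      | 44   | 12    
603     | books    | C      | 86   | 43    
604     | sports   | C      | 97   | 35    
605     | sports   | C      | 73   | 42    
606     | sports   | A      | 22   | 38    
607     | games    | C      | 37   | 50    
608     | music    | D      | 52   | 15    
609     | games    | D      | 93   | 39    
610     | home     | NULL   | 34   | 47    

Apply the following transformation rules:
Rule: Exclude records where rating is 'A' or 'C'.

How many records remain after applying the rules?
4

Step 1: Count records to exclude
  - 1 (A) + 5 (C) = 6 records
Step 2: Total records: 10
Step 3: Remaining = 10 - 6 = 4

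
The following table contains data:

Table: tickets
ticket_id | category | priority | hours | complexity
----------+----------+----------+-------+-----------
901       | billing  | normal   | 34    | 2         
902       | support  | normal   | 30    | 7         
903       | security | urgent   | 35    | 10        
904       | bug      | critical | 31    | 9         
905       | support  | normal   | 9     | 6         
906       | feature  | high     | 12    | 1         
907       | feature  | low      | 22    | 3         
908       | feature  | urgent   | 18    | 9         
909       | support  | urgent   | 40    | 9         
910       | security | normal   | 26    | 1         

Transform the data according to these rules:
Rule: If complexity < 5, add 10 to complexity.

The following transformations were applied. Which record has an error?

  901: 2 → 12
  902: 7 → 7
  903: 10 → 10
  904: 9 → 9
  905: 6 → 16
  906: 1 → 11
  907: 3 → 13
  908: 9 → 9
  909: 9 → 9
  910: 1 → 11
Record 905 has an error. The correct transformed value should be 6, not 16.

Step 1: Check each record against the rule
Step 2: Record 905 has complexity = 6
Step 3: Since 6 >= 5, the bonus should not have been applied
Step 4: Correct value = 6, but claimed value = 16
Conclusion: Record 905 has the error.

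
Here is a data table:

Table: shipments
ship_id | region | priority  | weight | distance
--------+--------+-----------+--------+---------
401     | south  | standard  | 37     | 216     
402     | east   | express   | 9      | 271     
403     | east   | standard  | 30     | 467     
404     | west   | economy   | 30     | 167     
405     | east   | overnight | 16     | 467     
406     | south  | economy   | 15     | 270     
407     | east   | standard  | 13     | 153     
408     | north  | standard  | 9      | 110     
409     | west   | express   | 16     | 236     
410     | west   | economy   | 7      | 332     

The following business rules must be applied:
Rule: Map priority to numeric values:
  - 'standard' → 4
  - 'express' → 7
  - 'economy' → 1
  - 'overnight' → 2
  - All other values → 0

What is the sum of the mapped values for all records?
35

Step 1: Apply mapping to each record
Step 2: Count by status:
  'standard': 4 records × 4 = 16
  'express': 2 records × 7 = 14
  'economy': 3 records × 1 = 3
  'overnight': 1 records × 2 = 2
Step 3: Sum all mapped values = 35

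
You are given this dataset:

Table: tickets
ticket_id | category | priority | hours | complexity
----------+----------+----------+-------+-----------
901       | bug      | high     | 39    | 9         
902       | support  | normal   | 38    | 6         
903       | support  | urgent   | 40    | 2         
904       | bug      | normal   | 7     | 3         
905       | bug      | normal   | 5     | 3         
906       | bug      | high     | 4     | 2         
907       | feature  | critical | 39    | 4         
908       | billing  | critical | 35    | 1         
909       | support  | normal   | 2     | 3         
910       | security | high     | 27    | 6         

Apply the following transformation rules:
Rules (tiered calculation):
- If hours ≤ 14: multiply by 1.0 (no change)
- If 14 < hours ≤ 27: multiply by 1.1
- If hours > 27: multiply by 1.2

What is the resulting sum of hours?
276.9

Step 1: Tier 1 (hours ≤ 14): 4 records, sum = 18 × 1.0 = 18.0
Step 2: Tier 2 (14 < hours ≤ 27): 1 records, sum = 27 × 1.1 = 29.7
Step 3: Tier 3 (hours > 27): 5 records, sum = 191 × 1.2 = 229.2
Step 4: Final sum = 18.0 + 29.7 + 229.2 = 276.9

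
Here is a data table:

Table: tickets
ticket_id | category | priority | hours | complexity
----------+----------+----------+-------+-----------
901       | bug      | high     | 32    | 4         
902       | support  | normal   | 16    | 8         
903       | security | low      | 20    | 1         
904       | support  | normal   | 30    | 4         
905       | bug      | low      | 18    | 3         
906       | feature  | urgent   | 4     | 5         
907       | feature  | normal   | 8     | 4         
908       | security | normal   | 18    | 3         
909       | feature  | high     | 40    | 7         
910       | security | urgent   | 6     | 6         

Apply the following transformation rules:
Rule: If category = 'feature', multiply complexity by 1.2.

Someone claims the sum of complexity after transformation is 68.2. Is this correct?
No, the correct result is 48.2.

Step 1: Calculate the correct sum after transformation
Step 2: Apply multiplier 1.2 to records where category = 'feature'
Step 3: Correct result = 48.2
Step 4: Claimed result = 68.2
Step 5: 48.2 ≠ 68.2
Conclusion: The claimed result is incorrect. The correct answer is 48.2.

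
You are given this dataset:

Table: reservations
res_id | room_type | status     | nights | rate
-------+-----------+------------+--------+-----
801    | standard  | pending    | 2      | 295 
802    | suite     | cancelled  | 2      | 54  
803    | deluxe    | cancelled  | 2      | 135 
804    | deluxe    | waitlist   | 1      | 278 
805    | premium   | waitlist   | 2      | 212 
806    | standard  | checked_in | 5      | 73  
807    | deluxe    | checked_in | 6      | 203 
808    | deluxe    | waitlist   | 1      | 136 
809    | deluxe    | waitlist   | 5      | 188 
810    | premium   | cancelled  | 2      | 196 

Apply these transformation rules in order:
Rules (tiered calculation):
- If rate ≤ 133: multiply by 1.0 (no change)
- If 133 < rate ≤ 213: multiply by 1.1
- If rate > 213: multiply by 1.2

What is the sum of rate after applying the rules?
1991.6

Step 1: Tier 1 (rate ≤ 133): 2 records, sum = 127 × 1.0 = 127.0
Step 2: Tier 2 (133 < rate ≤ 213): 6 records, sum = 1070 × 1.1 = 1177.0
Step 3: Tier 3 (rate > 213): 2 records, sum = 573 × 1.2 = 687.6
Step 4: Final sum = 127.0 + 1177.0 + 687.6 = 1991.6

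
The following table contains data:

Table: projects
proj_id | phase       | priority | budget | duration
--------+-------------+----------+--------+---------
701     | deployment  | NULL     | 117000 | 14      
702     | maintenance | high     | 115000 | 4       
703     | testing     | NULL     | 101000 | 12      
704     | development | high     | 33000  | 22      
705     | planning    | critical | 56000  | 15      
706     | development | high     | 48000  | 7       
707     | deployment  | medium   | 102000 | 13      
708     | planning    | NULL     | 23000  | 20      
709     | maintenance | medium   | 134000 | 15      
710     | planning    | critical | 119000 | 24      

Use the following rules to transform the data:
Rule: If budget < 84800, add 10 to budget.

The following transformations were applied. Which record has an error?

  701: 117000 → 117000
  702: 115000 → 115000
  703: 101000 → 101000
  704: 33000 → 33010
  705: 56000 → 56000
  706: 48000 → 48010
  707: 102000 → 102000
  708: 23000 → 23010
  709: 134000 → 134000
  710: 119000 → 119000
Record 705 has an error. The correct transformed value should be 56010, not 56000.

Step 1: Check each record against the rule
Step 2: Record 705 has budget = 56000
Step 3: Since 56000 < 84800, the bonus should have been applied
Step 4: Correct value = 56010, but claimed value = 56000
Conclusion: Record 705 has the error.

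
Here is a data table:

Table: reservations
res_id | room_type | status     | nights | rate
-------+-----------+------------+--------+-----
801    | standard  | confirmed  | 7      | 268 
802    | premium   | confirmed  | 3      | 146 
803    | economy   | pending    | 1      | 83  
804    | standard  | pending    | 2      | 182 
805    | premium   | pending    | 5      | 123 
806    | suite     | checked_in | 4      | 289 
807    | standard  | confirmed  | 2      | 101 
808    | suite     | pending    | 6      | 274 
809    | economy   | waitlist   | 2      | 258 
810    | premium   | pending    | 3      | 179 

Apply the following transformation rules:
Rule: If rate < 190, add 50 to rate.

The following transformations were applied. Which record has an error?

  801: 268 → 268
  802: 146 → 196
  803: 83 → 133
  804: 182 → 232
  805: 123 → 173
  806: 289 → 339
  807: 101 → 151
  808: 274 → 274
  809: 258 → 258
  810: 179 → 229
Record 806 has an error. The correct transformed value should be 289, not 339.

Step 1: Check each record against the rule
Step 2: Record 806 has rate = 289
Step 3: Since 289 >= 190, the bonus should not have been applied
Step 4: Correct value = 289, but claimed value = 339
Conclusion: Record 806 has the error.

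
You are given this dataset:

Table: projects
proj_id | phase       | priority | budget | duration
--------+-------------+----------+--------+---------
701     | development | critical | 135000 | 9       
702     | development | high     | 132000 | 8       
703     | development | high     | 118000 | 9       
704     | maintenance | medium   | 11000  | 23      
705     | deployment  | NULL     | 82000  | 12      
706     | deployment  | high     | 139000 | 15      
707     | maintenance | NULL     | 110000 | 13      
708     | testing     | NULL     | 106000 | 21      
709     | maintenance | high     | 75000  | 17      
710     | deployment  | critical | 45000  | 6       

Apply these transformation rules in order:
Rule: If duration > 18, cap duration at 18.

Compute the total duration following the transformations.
125

Step 1: 2 records have duration > 18
Step 2: These records originally summed to 44
Step 3: After capping: 2 × 18 = 36
Step 4: Unaffected records sum: 89
Step 5: Final sum = 36 + 89 = 125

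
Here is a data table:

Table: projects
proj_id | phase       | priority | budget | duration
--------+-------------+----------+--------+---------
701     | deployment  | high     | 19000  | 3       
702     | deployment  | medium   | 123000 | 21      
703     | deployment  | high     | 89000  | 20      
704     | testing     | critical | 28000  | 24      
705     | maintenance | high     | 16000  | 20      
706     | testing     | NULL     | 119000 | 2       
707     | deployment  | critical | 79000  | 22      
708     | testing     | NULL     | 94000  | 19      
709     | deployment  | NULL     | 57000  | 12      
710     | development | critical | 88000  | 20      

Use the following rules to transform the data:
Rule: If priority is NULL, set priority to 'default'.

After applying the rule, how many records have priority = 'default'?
3

Step 1: Count records where priority IS NULL
Step 2: Found 3 records with NULL priority
Step 3: These records will have priority set to 'default'
Step 4: Records already having priority = 'default': 0
Step 5: Answer: 3 + 0 = 3 records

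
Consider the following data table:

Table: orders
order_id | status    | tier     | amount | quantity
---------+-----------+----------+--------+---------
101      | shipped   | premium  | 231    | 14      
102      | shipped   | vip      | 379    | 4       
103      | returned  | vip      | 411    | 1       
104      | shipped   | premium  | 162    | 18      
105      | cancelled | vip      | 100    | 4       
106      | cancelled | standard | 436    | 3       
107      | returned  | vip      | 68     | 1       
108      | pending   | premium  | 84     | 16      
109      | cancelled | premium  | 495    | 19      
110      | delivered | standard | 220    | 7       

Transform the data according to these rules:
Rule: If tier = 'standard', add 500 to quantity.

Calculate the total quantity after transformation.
1087

Step 1: Count records where tier = 'standard': 2
Step 2: Total bonus added: 2 × 500 = 1000
Step 3: Original sum of quantity: 87
Step 4: Final sum = 87 + 1000 = 1087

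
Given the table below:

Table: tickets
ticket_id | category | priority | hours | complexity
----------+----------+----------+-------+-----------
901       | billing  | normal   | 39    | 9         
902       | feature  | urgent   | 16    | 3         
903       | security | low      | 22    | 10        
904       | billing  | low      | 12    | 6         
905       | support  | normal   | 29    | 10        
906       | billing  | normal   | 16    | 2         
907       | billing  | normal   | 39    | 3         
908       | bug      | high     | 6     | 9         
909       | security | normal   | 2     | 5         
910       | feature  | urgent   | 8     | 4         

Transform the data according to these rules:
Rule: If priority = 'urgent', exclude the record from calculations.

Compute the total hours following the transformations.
165

Step 1: Identify records where priority = 'urgent'
Step 2: The excluded records sum to 24
Step 3: Original total hours = 189
Step 4: Remaining total = 189 - 24 = 165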